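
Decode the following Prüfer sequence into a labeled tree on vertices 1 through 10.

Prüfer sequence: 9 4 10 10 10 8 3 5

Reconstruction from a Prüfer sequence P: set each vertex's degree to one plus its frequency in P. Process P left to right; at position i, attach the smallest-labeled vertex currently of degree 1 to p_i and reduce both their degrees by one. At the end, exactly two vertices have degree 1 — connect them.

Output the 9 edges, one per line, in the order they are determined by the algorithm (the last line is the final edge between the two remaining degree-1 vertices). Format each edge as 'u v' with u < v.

Initial degrees: {1:1, 2:1, 3:2, 4:2, 5:2, 6:1, 7:1, 8:2, 9:2, 10:4}
Step 1: smallest deg-1 vertex = 1, p_1 = 9. Add edge {1,9}. Now deg[1]=0, deg[9]=1.
Step 2: smallest deg-1 vertex = 2, p_2 = 4. Add edge {2,4}. Now deg[2]=0, deg[4]=1.
Step 3: smallest deg-1 vertex = 4, p_3 = 10. Add edge {4,10}. Now deg[4]=0, deg[10]=3.
Step 4: smallest deg-1 vertex = 6, p_4 = 10. Add edge {6,10}. Now deg[6]=0, deg[10]=2.
Step 5: smallest deg-1 vertex = 7, p_5 = 10. Add edge {7,10}. Now deg[7]=0, deg[10]=1.
Step 6: smallest deg-1 vertex = 9, p_6 = 8. Add edge {8,9}. Now deg[9]=0, deg[8]=1.
Step 7: smallest deg-1 vertex = 8, p_7 = 3. Add edge {3,8}. Now deg[8]=0, deg[3]=1.
Step 8: smallest deg-1 vertex = 3, p_8 = 5. Add edge {3,5}. Now deg[3]=0, deg[5]=1.
Final: two remaining deg-1 vertices are 5, 10. Add edge {5,10}.

Answer: 1 9
2 4
4 10
6 10
7 10
8 9
3 8
3 5
5 10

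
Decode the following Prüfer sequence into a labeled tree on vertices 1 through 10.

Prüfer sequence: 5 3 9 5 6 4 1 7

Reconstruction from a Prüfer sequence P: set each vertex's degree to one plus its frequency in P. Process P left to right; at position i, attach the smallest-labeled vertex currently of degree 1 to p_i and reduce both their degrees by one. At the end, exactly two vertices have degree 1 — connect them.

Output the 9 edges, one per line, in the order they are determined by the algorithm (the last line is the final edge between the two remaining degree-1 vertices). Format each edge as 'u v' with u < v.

Answer: 2 5
3 8
3 9
5 9
5 6
4 6
1 4
1 7
7 10

Derivation:
Initial degrees: {1:2, 2:1, 3:2, 4:2, 5:3, 6:2, 7:2, 8:1, 9:2, 10:1}
Step 1: smallest deg-1 vertex = 2, p_1 = 5. Add edge {2,5}. Now deg[2]=0, deg[5]=2.
Step 2: smallest deg-1 vertex = 8, p_2 = 3. Add edge {3,8}. Now deg[8]=0, deg[3]=1.
Step 3: smallest deg-1 vertex = 3, p_3 = 9. Add edge {3,9}. Now deg[3]=0, deg[9]=1.
Step 4: smallest deg-1 vertex = 9, p_4 = 5. Add edge {5,9}. Now deg[9]=0, deg[5]=1.
Step 5: smallest deg-1 vertex = 5, p_5 = 6. Add edge {5,6}. Now deg[5]=0, deg[6]=1.
Step 6: smallest deg-1 vertex = 6, p_6 = 4. Add edge {4,6}. Now deg[6]=0, deg[4]=1.
Step 7: smallest deg-1 vertex = 4, p_7 = 1. Add edge {1,4}. Now deg[4]=0, deg[1]=1.
Step 8: smallest deg-1 vertex = 1, p_8 = 7. Add edge {1,7}. Now deg[1]=0, deg[7]=1.
Final: two remaining deg-1 vertices are 7, 10. Add edge {7,10}.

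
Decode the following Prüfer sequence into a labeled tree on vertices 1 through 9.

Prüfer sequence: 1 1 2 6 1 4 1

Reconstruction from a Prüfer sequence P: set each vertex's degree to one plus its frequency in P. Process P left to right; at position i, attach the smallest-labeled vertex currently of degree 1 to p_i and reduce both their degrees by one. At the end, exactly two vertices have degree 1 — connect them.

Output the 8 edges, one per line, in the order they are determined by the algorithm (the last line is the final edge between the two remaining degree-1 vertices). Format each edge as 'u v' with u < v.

Answer: 1 3
1 5
2 7
2 6
1 6
4 8
1 4
1 9

Derivation:
Initial degrees: {1:5, 2:2, 3:1, 4:2, 5:1, 6:2, 7:1, 8:1, 9:1}
Step 1: smallest deg-1 vertex = 3, p_1 = 1. Add edge {1,3}. Now deg[3]=0, deg[1]=4.
Step 2: smallest deg-1 vertex = 5, p_2 = 1. Add edge {1,5}. Now deg[5]=0, deg[1]=3.
Step 3: smallest deg-1 vertex = 7, p_3 = 2. Add edge {2,7}. Now deg[7]=0, deg[2]=1.
Step 4: smallest deg-1 vertex = 2, p_4 = 6. Add edge {2,6}. Now deg[2]=0, deg[6]=1.
Step 5: smallest deg-1 vertex = 6, p_5 = 1. Add edge {1,6}. Now deg[6]=0, deg[1]=2.
Step 6: smallest deg-1 vertex = 8, p_6 = 4. Add edge {4,8}. Now deg[8]=0, deg[4]=1.
Step 7: smallest deg-1 vertex = 4, p_7 = 1. Add edge {1,4}. Now deg[4]=0, deg[1]=1.
Final: two remaining deg-1 vertices are 1, 9. Add edge {1,9}.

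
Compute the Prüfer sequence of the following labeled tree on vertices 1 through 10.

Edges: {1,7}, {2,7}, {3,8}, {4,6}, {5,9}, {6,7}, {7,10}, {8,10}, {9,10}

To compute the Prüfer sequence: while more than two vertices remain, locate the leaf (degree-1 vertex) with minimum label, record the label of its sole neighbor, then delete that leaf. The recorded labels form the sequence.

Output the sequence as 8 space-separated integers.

Answer: 7 7 8 6 9 7 10 10

Derivation:
Step 1: leaves = {1,2,3,4,5}. Remove smallest leaf 1, emit neighbor 7.
Step 2: leaves = {2,3,4,5}. Remove smallest leaf 2, emit neighbor 7.
Step 3: leaves = {3,4,5}. Remove smallest leaf 3, emit neighbor 8.
Step 4: leaves = {4,5,8}. Remove smallest leaf 4, emit neighbor 6.
Step 5: leaves = {5,6,8}. Remove smallest leaf 5, emit neighbor 9.
Step 6: leaves = {6,8,9}. Remove smallest leaf 6, emit neighbor 7.
Step 7: leaves = {7,8,9}. Remove smallest leaf 7, emit neighbor 10.
Step 8: leaves = {8,9}. Remove smallest leaf 8, emit neighbor 10.
Done: 2 vertices remain (9, 10). Sequence = [7 7 8 6 9 7 10 10]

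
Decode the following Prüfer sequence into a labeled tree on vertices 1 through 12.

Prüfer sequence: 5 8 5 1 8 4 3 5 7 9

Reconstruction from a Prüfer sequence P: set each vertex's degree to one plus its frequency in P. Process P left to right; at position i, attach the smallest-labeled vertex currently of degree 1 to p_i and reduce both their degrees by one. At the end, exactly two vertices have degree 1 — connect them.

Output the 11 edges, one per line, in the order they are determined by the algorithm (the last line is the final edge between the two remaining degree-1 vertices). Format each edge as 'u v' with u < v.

Initial degrees: {1:2, 2:1, 3:2, 4:2, 5:4, 6:1, 7:2, 8:3, 9:2, 10:1, 11:1, 12:1}
Step 1: smallest deg-1 vertex = 2, p_1 = 5. Add edge {2,5}. Now deg[2]=0, deg[5]=3.
Step 2: smallest deg-1 vertex = 6, p_2 = 8. Add edge {6,8}. Now deg[6]=0, deg[8]=2.
Step 3: smallest deg-1 vertex = 10, p_3 = 5. Add edge {5,10}. Now deg[10]=0, deg[5]=2.
Step 4: smallest deg-1 vertex = 11, p_4 = 1. Add edge {1,11}. Now deg[11]=0, deg[1]=1.
Step 5: smallest deg-1 vertex = 1, p_5 = 8. Add edge {1,8}. Now deg[1]=0, deg[8]=1.
Step 6: smallest deg-1 vertex = 8, p_6 = 4. Add edge {4,8}. Now deg[8]=0, deg[4]=1.
Step 7: smallest deg-1 vertex = 4, p_7 = 3. Add edge {3,4}. Now deg[4]=0, deg[3]=1.
Step 8: smallest deg-1 vertex = 3, p_8 = 5. Add edge {3,5}. Now deg[3]=0, deg[5]=1.
Step 9: smallest deg-1 vertex = 5, p_9 = 7. Add edge {5,7}. Now deg[5]=0, deg[7]=1.
Step 10: smallest deg-1 vertex = 7, p_10 = 9. Add edge {7,9}. Now deg[7]=0, deg[9]=1.
Final: two remaining deg-1 vertices are 9, 12. Add edge {9,12}.

Answer: 2 5
6 8
5 10
1 11
1 8
4 8
3 4
3 5
5 7
7 9
9 12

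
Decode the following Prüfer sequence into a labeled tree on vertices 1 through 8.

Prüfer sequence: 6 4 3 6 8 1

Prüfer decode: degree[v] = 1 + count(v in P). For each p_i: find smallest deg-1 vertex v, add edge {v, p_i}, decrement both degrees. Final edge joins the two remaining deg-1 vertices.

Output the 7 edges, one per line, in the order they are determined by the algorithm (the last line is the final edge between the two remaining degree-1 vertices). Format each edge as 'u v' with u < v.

Initial degrees: {1:2, 2:1, 3:2, 4:2, 5:1, 6:3, 7:1, 8:2}
Step 1: smallest deg-1 vertex = 2, p_1 = 6. Add edge {2,6}. Now deg[2]=0, deg[6]=2.
Step 2: smallest deg-1 vertex = 5, p_2 = 4. Add edge {4,5}. Now deg[5]=0, deg[4]=1.
Step 3: smallest deg-1 vertex = 4, p_3 = 3. Add edge {3,4}. Now deg[4]=0, deg[3]=1.
Step 4: smallest deg-1 vertex = 3, p_4 = 6. Add edge {3,6}. Now deg[3]=0, deg[6]=1.
Step 5: smallest deg-1 vertex = 6, p_5 = 8. Add edge {6,8}. Now deg[6]=0, deg[8]=1.
Step 6: smallest deg-1 vertex = 7, p_6 = 1. Add edge {1,7}. Now deg[7]=0, deg[1]=1.
Final: two remaining deg-1 vertices are 1, 8. Add edge {1,8}.

Answer: 2 6
4 5
3 4
3 6
6 8
1 7
1 8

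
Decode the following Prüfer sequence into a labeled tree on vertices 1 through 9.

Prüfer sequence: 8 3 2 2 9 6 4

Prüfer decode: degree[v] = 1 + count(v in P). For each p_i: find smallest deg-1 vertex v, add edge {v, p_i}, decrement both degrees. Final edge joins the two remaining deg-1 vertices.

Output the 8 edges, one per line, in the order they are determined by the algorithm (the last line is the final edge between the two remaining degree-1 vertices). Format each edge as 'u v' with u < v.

Answer: 1 8
3 5
2 3
2 7
2 9
6 8
4 6
4 9

Derivation:
Initial degrees: {1:1, 2:3, 3:2, 4:2, 5:1, 6:2, 7:1, 8:2, 9:2}
Step 1: smallest deg-1 vertex = 1, p_1 = 8. Add edge {1,8}. Now deg[1]=0, deg[8]=1.
Step 2: smallest deg-1 vertex = 5, p_2 = 3. Add edge {3,5}. Now deg[5]=0, deg[3]=1.
Step 3: smallest deg-1 vertex = 3, p_3 = 2. Add edge {2,3}. Now deg[3]=0, deg[2]=2.
Step 4: smallest deg-1 vertex = 7, p_4 = 2. Add edge {2,7}. Now deg[7]=0, deg[2]=1.
Step 5: smallest deg-1 vertex = 2, p_5 = 9. Add edge {2,9}. Now deg[2]=0, deg[9]=1.
Step 6: smallest deg-1 vertex = 8, p_6 = 6. Add edge {6,8}. Now deg[8]=0, deg[6]=1.
Step 7: smallest deg-1 vertex = 6, p_7 = 4. Add edge {4,6}. Now deg[6]=0, deg[4]=1.
Final: two remaining deg-1 vertices are 4, 9. Add edge {4,9}.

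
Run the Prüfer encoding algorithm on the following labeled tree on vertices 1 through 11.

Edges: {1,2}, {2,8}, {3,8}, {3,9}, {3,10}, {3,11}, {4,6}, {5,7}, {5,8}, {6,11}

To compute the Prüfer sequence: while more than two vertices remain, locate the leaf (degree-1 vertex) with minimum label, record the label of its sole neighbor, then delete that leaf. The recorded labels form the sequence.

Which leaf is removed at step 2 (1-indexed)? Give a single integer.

Step 1: current leaves = {1,4,7,9,10}. Remove leaf 1 (neighbor: 2).
Step 2: current leaves = {2,4,7,9,10}. Remove leaf 2 (neighbor: 8).

Answer: 2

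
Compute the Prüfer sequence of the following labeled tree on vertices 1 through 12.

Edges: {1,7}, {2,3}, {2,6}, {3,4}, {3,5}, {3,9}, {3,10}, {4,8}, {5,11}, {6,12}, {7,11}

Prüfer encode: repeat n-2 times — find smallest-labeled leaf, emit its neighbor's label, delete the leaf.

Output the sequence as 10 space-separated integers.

Step 1: leaves = {1,8,9,10,12}. Remove smallest leaf 1, emit neighbor 7.
Step 2: leaves = {7,8,9,10,12}. Remove smallest leaf 7, emit neighbor 11.
Step 3: leaves = {8,9,10,11,12}. Remove smallest leaf 8, emit neighbor 4.
Step 4: leaves = {4,9,10,11,12}. Remove smallest leaf 4, emit neighbor 3.
Step 5: leaves = {9,10,11,12}. Remove smallest leaf 9, emit neighbor 3.
Step 6: leaves = {10,11,12}. Remove smallest leaf 10, emit neighbor 3.
Step 7: leaves = {11,12}. Remove smallest leaf 11, emit neighbor 5.
Step 8: leaves = {5,12}. Remove smallest leaf 5, emit neighbor 3.
Step 9: leaves = {3,12}. Remove smallest leaf 3, emit neighbor 2.
Step 10: leaves = {2,12}. Remove smallest leaf 2, emit neighbor 6.
Done: 2 vertices remain (6, 12). Sequence = [7 11 4 3 3 3 5 3 2 6]

Answer: 7 11 4 3 3 3 5 3 2 6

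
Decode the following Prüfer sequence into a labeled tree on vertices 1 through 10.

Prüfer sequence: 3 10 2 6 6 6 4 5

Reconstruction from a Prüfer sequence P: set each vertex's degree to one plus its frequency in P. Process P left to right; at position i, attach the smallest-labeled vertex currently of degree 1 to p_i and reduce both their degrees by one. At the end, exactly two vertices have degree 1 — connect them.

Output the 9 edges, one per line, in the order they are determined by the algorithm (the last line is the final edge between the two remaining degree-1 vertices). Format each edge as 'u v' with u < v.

Answer: 1 3
3 10
2 7
2 6
6 8
6 9
4 6
4 5
5 10

Derivation:
Initial degrees: {1:1, 2:2, 3:2, 4:2, 5:2, 6:4, 7:1, 8:1, 9:1, 10:2}
Step 1: smallest deg-1 vertex = 1, p_1 = 3. Add edge {1,3}. Now deg[1]=0, deg[3]=1.
Step 2: smallest deg-1 vertex = 3, p_2 = 10. Add edge {3,10}. Now deg[3]=0, deg[10]=1.
Step 3: smallest deg-1 vertex = 7, p_3 = 2. Add edge {2,7}. Now deg[7]=0, deg[2]=1.
Step 4: smallest deg-1 vertex = 2, p_4 = 6. Add edge {2,6}. Now deg[2]=0, deg[6]=3.
Step 5: smallest deg-1 vertex = 8, p_5 = 6. Add edge {6,8}. Now deg[8]=0, deg[6]=2.
Step 6: smallest deg-1 vertex = 9, p_6 = 6. Add edge {6,9}. Now deg[9]=0, deg[6]=1.
Step 7: smallest deg-1 vertex = 6, p_7 = 4. Add edge {4,6}. Now deg[6]=0, deg[4]=1.
Step 8: smallest deg-1 vertex = 4, p_8 = 5. Add edge {4,5}. Now deg[4]=0, deg[5]=1.
Final: two remaining deg-1 vertices are 5, 10. Add edge {5,10}.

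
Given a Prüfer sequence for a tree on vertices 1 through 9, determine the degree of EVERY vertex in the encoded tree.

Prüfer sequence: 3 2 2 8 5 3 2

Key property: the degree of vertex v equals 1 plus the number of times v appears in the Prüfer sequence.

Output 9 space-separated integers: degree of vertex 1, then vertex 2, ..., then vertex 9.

p_1 = 3: count[3] becomes 1
p_2 = 2: count[2] becomes 1
p_3 = 2: count[2] becomes 2
p_4 = 8: count[8] becomes 1
p_5 = 5: count[5] becomes 1
p_6 = 3: count[3] becomes 2
p_7 = 2: count[2] becomes 3
Degrees (1 + count): deg[1]=1+0=1, deg[2]=1+3=4, deg[3]=1+2=3, deg[4]=1+0=1, deg[5]=1+1=2, deg[6]=1+0=1, deg[7]=1+0=1, deg[8]=1+1=2, deg[9]=1+0=1

Answer: 1 4 3 1 2 1 1 2 1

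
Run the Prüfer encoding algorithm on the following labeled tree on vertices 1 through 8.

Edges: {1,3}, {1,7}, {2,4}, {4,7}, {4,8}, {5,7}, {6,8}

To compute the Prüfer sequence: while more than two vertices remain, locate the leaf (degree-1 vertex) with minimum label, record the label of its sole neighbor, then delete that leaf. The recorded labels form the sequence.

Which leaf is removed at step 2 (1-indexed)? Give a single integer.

Answer: 3

Derivation:
Step 1: current leaves = {2,3,5,6}. Remove leaf 2 (neighbor: 4).
Step 2: current leaves = {3,5,6}. Remove leaf 3 (neighbor: 1).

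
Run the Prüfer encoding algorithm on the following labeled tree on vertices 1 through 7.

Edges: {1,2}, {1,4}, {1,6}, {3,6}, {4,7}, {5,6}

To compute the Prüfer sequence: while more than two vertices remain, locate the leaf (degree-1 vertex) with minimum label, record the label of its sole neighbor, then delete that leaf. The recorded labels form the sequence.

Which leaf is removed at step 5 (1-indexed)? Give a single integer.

Step 1: current leaves = {2,3,5,7}. Remove leaf 2 (neighbor: 1).
Step 2: current leaves = {3,5,7}. Remove leaf 3 (neighbor: 6).
Step 3: current leaves = {5,7}. Remove leaf 5 (neighbor: 6).
Step 4: current leaves = {6,7}. Remove leaf 6 (neighbor: 1).
Step 5: current leaves = {1,7}. Remove leaf 1 (neighbor: 4).

Answer: 1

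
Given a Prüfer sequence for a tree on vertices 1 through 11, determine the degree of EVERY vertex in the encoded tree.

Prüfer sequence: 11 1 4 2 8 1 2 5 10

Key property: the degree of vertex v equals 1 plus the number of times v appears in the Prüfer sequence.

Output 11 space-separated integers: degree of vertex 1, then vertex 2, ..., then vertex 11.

Answer: 3 3 1 2 2 1 1 2 1 2 2

Derivation:
p_1 = 11: count[11] becomes 1
p_2 = 1: count[1] becomes 1
p_3 = 4: count[4] becomes 1
p_4 = 2: count[2] becomes 1
p_5 = 8: count[8] becomes 1
p_6 = 1: count[1] becomes 2
p_7 = 2: count[2] becomes 2
p_8 = 5: count[5] becomes 1
p_9 = 10: count[10] becomes 1
Degrees (1 + count): deg[1]=1+2=3, deg[2]=1+2=3, deg[3]=1+0=1, deg[4]=1+1=2, deg[5]=1+1=2, deg[6]=1+0=1, deg[7]=1+0=1, deg[8]=1+1=2, deg[9]=1+0=1, deg[10]=1+1=2, deg[11]=1+1=2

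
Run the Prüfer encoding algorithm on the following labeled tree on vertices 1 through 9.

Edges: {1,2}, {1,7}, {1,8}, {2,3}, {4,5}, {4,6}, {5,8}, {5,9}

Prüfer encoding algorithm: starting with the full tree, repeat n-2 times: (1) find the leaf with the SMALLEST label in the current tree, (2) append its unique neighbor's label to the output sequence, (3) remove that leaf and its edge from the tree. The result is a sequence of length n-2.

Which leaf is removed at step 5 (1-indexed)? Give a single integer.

Step 1: current leaves = {3,6,7,9}. Remove leaf 3 (neighbor: 2).
Step 2: current leaves = {2,6,7,9}. Remove leaf 2 (neighbor: 1).
Step 3: current leaves = {6,7,9}. Remove leaf 6 (neighbor: 4).
Step 4: current leaves = {4,7,9}. Remove leaf 4 (neighbor: 5).
Step 5: current leaves = {7,9}. Remove leaf 7 (neighbor: 1).

Answer: 7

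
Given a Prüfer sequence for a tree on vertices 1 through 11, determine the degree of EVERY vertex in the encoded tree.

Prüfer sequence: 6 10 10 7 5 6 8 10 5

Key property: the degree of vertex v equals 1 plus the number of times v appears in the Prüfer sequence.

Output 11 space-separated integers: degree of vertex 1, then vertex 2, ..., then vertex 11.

p_1 = 6: count[6] becomes 1
p_2 = 10: count[10] becomes 1
p_3 = 10: count[10] becomes 2
p_4 = 7: count[7] becomes 1
p_5 = 5: count[5] becomes 1
p_6 = 6: count[6] becomes 2
p_7 = 8: count[8] becomes 1
p_8 = 10: count[10] becomes 3
p_9 = 5: count[5] becomes 2
Degrees (1 + count): deg[1]=1+0=1, deg[2]=1+0=1, deg[3]=1+0=1, deg[4]=1+0=1, deg[5]=1+2=3, deg[6]=1+2=3, deg[7]=1+1=2, deg[8]=1+1=2, deg[9]=1+0=1, deg[10]=1+3=4, deg[11]=1+0=1

Answer: 1 1 1 1 3 3 2 2 1 4 1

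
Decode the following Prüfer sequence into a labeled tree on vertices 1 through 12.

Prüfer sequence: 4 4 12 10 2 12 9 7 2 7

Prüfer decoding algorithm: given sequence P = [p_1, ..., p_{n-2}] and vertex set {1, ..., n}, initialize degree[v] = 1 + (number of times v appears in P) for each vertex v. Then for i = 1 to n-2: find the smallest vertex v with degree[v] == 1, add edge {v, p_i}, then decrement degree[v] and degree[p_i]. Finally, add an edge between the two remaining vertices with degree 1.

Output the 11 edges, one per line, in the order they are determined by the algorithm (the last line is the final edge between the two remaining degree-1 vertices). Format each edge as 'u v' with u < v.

Answer: 1 4
3 4
4 12
5 10
2 6
8 12
9 10
7 9
2 11
2 7
7 12

Derivation:
Initial degrees: {1:1, 2:3, 3:1, 4:3, 5:1, 6:1, 7:3, 8:1, 9:2, 10:2, 11:1, 12:3}
Step 1: smallest deg-1 vertex = 1, p_1 = 4. Add edge {1,4}. Now deg[1]=0, deg[4]=2.
Step 2: smallest deg-1 vertex = 3, p_2 = 4. Add edge {3,4}. Now deg[3]=0, deg[4]=1.
Step 3: smallest deg-1 vertex = 4, p_3 = 12. Add edge {4,12}. Now deg[4]=0, deg[12]=2.
Step 4: smallest deg-1 vertex = 5, p_4 = 10. Add edge {5,10}. Now deg[5]=0, deg[10]=1.
Step 5: smallest deg-1 vertex = 6, p_5 = 2. Add edge {2,6}. Now deg[6]=0, deg[2]=2.
Step 6: smallest deg-1 vertex = 8, p_6 = 12. Add edge {8,12}. Now deg[8]=0, deg[12]=1.
Step 7: smallest deg-1 vertex = 10, p_7 = 9. Add edge {9,10}. Now deg[10]=0, deg[9]=1.
Step 8: smallest deg-1 vertex = 9, p_8 = 7. Add edge {7,9}. Now deg[9]=0, deg[7]=2.
Step 9: smallest deg-1 vertex = 11, p_9 = 2. Add edge {2,11}. Now deg[11]=0, deg[2]=1.
Step 10: smallest deg-1 vertex = 2, p_10 = 7. Add edge {2,7}. Now deg[2]=0, deg[7]=1.
Final: two remaining deg-1 vertices are 7, 12. Add edge {7,12}.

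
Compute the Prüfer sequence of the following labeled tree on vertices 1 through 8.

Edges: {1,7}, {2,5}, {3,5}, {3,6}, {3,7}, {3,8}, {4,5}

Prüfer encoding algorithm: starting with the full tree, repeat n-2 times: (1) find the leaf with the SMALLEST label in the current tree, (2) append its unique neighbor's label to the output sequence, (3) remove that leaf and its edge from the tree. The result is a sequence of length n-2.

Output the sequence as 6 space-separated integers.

Step 1: leaves = {1,2,4,6,8}. Remove smallest leaf 1, emit neighbor 7.
Step 2: leaves = {2,4,6,7,8}. Remove smallest leaf 2, emit neighbor 5.
Step 3: leaves = {4,6,7,8}. Remove smallest leaf 4, emit neighbor 5.
Step 4: leaves = {5,6,7,8}. Remove smallest leaf 5, emit neighbor 3.
Step 5: leaves = {6,7,8}. Remove smallest leaf 6, emit neighbor 3.
Step 6: leaves = {7,8}. Remove smallest leaf 7, emit neighbor 3.
Done: 2 vertices remain (3, 8). Sequence = [7 5 5 3 3 3]

Answer: 7 5 5 3 3 3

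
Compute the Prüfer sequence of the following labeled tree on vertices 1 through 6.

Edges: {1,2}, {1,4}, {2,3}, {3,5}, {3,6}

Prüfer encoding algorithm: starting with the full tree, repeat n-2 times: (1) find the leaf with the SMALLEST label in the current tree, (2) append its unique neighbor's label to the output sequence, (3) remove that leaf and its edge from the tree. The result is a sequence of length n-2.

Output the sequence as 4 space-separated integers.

Step 1: leaves = {4,5,6}. Remove smallest leaf 4, emit neighbor 1.
Step 2: leaves = {1,5,6}. Remove smallest leaf 1, emit neighbor 2.
Step 3: leaves = {2,5,6}. Remove smallest leaf 2, emit neighbor 3.
Step 4: leaves = {5,6}. Remove smallest leaf 5, emit neighbor 3.
Done: 2 vertices remain (3, 6). Sequence = [1 2 3 3]

Answer: 1 2 3 3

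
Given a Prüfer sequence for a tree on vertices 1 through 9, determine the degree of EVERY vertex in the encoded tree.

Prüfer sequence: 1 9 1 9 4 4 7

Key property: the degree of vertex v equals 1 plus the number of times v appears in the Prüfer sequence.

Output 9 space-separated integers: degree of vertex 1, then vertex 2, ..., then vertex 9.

p_1 = 1: count[1] becomes 1
p_2 = 9: count[9] becomes 1
p_3 = 1: count[1] becomes 2
p_4 = 9: count[9] becomes 2
p_5 = 4: count[4] becomes 1
p_6 = 4: count[4] becomes 2
p_7 = 7: count[7] becomes 1
Degrees (1 + count): deg[1]=1+2=3, deg[2]=1+0=1, deg[3]=1+0=1, deg[4]=1+2=3, deg[5]=1+0=1, deg[6]=1+0=1, deg[7]=1+1=2, deg[8]=1+0=1, deg[9]=1+2=3

Answer: 3 1 1 3 1 1 2 1 3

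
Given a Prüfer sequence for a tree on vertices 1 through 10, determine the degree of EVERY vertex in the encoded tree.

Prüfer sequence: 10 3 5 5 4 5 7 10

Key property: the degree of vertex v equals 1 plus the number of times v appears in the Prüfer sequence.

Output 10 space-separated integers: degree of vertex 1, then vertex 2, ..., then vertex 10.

Answer: 1 1 2 2 4 1 2 1 1 3

Derivation:
p_1 = 10: count[10] becomes 1
p_2 = 3: count[3] becomes 1
p_3 = 5: count[5] becomes 1
p_4 = 5: count[5] becomes 2
p_5 = 4: count[4] becomes 1
p_6 = 5: count[5] becomes 3
p_7 = 7: count[7] becomes 1
p_8 = 10: count[10] becomes 2
Degrees (1 + count): deg[1]=1+0=1, deg[2]=1+0=1, deg[3]=1+1=2, deg[4]=1+1=2, deg[5]=1+3=4, deg[6]=1+0=1, deg[7]=1+1=2, deg[8]=1+0=1, deg[9]=1+0=1, deg[10]=1+2=3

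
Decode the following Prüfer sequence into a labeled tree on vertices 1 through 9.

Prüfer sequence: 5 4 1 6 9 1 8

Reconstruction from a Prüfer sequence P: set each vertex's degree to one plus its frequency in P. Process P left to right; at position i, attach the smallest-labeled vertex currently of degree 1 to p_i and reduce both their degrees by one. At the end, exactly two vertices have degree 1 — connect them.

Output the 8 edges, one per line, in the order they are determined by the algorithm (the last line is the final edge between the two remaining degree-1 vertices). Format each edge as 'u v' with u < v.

Initial degrees: {1:3, 2:1, 3:1, 4:2, 5:2, 6:2, 7:1, 8:2, 9:2}
Step 1: smallest deg-1 vertex = 2, p_1 = 5. Add edge {2,5}. Now deg[2]=0, deg[5]=1.
Step 2: smallest deg-1 vertex = 3, p_2 = 4. Add edge {3,4}. Now deg[3]=0, deg[4]=1.
Step 3: smallest deg-1 vertex = 4, p_3 = 1. Add edge {1,4}. Now deg[4]=0, deg[1]=2.
Step 4: smallest deg-1 vertex = 5, p_4 = 6. Add edge {5,6}. Now deg[5]=0, deg[6]=1.
Step 5: smallest deg-1 vertex = 6, p_5 = 9. Add edge {6,9}. Now deg[6]=0, deg[9]=1.
Step 6: smallest deg-1 vertex = 7, p_6 = 1. Add edge {1,7}. Now deg[7]=0, deg[1]=1.
Step 7: smallest deg-1 vertex = 1, p_7 = 8. Add edge {1,8}. Now deg[1]=0, deg[8]=1.
Final: two remaining deg-1 vertices are 8, 9. Add edge {8,9}.

Answer: 2 5
3 4
1 4
5 6
6 9
1 7
1 8
8 9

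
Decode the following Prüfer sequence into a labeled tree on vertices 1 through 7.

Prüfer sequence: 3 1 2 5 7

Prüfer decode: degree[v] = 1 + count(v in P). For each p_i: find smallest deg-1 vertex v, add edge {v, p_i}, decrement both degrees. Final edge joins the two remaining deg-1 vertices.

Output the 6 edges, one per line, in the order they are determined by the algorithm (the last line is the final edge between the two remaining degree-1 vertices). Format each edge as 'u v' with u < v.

Initial degrees: {1:2, 2:2, 3:2, 4:1, 5:2, 6:1, 7:2}
Step 1: smallest deg-1 vertex = 4, p_1 = 3. Add edge {3,4}. Now deg[4]=0, deg[3]=1.
Step 2: smallest deg-1 vertex = 3, p_2 = 1. Add edge {1,3}. Now deg[3]=0, deg[1]=1.
Step 3: smallest deg-1 vertex = 1, p_3 = 2. Add edge {1,2}. Now deg[1]=0, deg[2]=1.
Step 4: smallest deg-1 vertex = 2, p_4 = 5. Add edge {2,5}. Now deg[2]=0, deg[5]=1.
Step 5: smallest deg-1 vertex = 5, p_5 = 7. Add edge {5,7}. Now deg[5]=0, deg[7]=1.
Final: two remaining deg-1 vertices are 6, 7. Add edge {6,7}.

Answer: 3 4
1 3
1 2
2 5
5 7
6 7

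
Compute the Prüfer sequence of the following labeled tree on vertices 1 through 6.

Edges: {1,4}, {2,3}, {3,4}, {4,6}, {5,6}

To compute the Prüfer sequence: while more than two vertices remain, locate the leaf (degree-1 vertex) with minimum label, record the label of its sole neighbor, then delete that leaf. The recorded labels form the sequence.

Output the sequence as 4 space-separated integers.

Answer: 4 3 4 6

Derivation:
Step 1: leaves = {1,2,5}. Remove smallest leaf 1, emit neighbor 4.
Step 2: leaves = {2,5}. Remove smallest leaf 2, emit neighbor 3.
Step 3: leaves = {3,5}. Remove smallest leaf 3, emit neighbor 4.
Step 4: leaves = {4,5}. Remove smallest leaf 4, emit neighbor 6.
Done: 2 vertices remain (5, 6). Sequence = [4 3 4 6]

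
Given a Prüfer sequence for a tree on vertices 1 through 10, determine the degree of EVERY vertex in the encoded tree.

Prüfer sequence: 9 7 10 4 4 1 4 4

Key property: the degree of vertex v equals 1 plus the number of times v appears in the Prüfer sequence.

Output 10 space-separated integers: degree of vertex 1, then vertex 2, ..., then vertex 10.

p_1 = 9: count[9] becomes 1
p_2 = 7: count[7] becomes 1
p_3 = 10: count[10] becomes 1
p_4 = 4: count[4] becomes 1
p_5 = 4: count[4] becomes 2
p_6 = 1: count[1] becomes 1
p_7 = 4: count[4] becomes 3
p_8 = 4: count[4] becomes 4
Degrees (1 + count): deg[1]=1+1=2, deg[2]=1+0=1, deg[3]=1+0=1, deg[4]=1+4=5, deg[5]=1+0=1, deg[6]=1+0=1, deg[7]=1+1=2, deg[8]=1+0=1, deg[9]=1+1=2, deg[10]=1+1=2

Answer: 2 1 1 5 1 1 2 1 2 2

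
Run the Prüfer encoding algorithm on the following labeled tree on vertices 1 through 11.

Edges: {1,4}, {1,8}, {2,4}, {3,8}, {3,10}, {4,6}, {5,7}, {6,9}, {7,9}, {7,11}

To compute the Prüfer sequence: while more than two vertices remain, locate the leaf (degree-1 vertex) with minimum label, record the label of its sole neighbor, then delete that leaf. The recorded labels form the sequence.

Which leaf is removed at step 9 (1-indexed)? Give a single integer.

Step 1: current leaves = {2,5,10,11}. Remove leaf 2 (neighbor: 4).
Step 2: current leaves = {5,10,11}. Remove leaf 5 (neighbor: 7).
Step 3: current leaves = {10,11}. Remove leaf 10 (neighbor: 3).
Step 4: current leaves = {3,11}. Remove leaf 3 (neighbor: 8).
Step 5: current leaves = {8,11}. Remove leaf 8 (neighbor: 1).
Step 6: current leaves = {1,11}. Remove leaf 1 (neighbor: 4).
Step 7: current leaves = {4,11}. Remove leaf 4 (neighbor: 6).
Step 8: current leaves = {6,11}. Remove leaf 6 (neighbor: 9).
Step 9: current leaves = {9,11}. Remove leaf 9 (neighbor: 7).

Answer: 9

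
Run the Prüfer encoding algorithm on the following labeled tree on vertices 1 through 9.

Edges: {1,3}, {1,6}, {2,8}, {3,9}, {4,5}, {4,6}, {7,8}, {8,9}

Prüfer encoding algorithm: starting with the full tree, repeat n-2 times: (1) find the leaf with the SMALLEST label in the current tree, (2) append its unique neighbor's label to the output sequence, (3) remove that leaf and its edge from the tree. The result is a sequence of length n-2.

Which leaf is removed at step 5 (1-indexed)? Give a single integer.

Step 1: current leaves = {2,5,7}. Remove leaf 2 (neighbor: 8).
Step 2: current leaves = {5,7}. Remove leaf 5 (neighbor: 4).
Step 3: current leaves = {4,7}. Remove leaf 4 (neighbor: 6).
Step 4: current leaves = {6,7}. Remove leaf 6 (neighbor: 1).
Step 5: current leaves = {1,7}. Remove leaf 1 (neighbor: 3).

Answer: 1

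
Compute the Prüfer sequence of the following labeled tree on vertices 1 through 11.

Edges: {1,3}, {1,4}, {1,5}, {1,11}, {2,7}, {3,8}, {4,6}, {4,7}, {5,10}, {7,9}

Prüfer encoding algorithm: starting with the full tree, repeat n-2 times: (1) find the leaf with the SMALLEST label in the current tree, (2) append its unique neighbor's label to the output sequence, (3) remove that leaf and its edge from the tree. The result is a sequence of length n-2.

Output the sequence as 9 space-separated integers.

Answer: 7 4 3 1 7 4 1 5 1

Derivation:
Step 1: leaves = {2,6,8,9,10,11}. Remove smallest leaf 2, emit neighbor 7.
Step 2: leaves = {6,8,9,10,11}. Remove smallest leaf 6, emit neighbor 4.
Step 3: leaves = {8,9,10,11}. Remove smallest leaf 8, emit neighbor 3.
Step 4: leaves = {3,9,10,11}. Remove smallest leaf 3, emit neighbor 1.
Step 5: leaves = {9,10,11}. Remove smallest leaf 9, emit neighbor 7.
Step 6: leaves = {7,10,11}. Remove smallest leaf 7, emit neighbor 4.
Step 7: leaves = {4,10,11}. Remove smallest leaf 4, emit neighbor 1.
Step 8: leaves = {10,11}. Remove smallest leaf 10, emit neighbor 5.
Step 9: leaves = {5,11}. Remove smallest leaf 5, emit neighbor 1.
Done: 2 vertices remain (1, 11). Sequence = [7 4 3 1 7 4 1 5 1]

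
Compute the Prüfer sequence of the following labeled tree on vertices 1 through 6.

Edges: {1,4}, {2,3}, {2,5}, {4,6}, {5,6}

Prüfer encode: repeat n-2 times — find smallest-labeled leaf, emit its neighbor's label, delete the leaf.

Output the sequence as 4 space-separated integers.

Step 1: leaves = {1,3}. Remove smallest leaf 1, emit neighbor 4.
Step 2: leaves = {3,4}. Remove smallest leaf 3, emit neighbor 2.
Step 3: leaves = {2,4}. Remove smallest leaf 2, emit neighbor 5.
Step 4: leaves = {4,5}. Remove smallest leaf 4, emit neighbor 6.
Done: 2 vertices remain (5, 6). Sequence = [4 2 5 6]

Answer: 4 2 5 6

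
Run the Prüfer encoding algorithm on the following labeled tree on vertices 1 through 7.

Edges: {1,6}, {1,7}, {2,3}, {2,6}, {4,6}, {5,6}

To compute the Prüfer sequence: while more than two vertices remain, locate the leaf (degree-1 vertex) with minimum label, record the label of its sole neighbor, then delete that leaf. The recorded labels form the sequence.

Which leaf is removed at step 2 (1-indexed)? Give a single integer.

Step 1: current leaves = {3,4,5,7}. Remove leaf 3 (neighbor: 2).
Step 2: current leaves = {2,4,5,7}. Remove leaf 2 (neighbor: 6).

Answer: 2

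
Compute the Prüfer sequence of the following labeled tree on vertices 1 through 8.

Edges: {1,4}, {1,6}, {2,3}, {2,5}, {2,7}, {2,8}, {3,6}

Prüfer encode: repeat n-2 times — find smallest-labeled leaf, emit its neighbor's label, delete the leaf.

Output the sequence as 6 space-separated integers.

Answer: 1 6 2 3 2 2

Derivation:
Step 1: leaves = {4,5,7,8}. Remove smallest leaf 4, emit neighbor 1.
Step 2: leaves = {1,5,7,8}. Remove smallest leaf 1, emit neighbor 6.
Step 3: leaves = {5,6,7,8}. Remove smallest leaf 5, emit neighbor 2.
Step 4: leaves = {6,7,8}. Remove smallest leaf 6, emit neighbor 3.
Step 5: leaves = {3,7,8}. Remove smallest leaf 3, emit neighbor 2.
Step 6: leaves = {7,8}. Remove smallest leaf 7, emit neighbor 2.
Done: 2 vertices remain (2, 8). Sequence = [1 6 2 3 2 2]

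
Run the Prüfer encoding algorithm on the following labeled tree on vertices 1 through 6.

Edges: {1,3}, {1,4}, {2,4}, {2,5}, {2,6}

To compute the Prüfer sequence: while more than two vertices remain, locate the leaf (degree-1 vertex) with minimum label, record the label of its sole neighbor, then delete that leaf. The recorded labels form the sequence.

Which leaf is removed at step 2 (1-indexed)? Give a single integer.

Step 1: current leaves = {3,5,6}. Remove leaf 3 (neighbor: 1).
Step 2: current leaves = {1,5,6}. Remove leaf 1 (neighbor: 4).

Answer: 1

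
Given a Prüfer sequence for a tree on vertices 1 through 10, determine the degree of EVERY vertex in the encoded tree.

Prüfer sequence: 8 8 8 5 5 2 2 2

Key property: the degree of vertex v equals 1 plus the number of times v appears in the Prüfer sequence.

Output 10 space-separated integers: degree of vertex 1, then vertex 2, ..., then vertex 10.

Answer: 1 4 1 1 3 1 1 4 1 1

Derivation:
p_1 = 8: count[8] becomes 1
p_2 = 8: count[8] becomes 2
p_3 = 8: count[8] becomes 3
p_4 = 5: count[5] becomes 1
p_5 = 5: count[5] becomes 2
p_6 = 2: count[2] becomes 1
p_7 = 2: count[2] becomes 2
p_8 = 2: count[2] becomes 3
Degrees (1 + count): deg[1]=1+0=1, deg[2]=1+3=4, deg[3]=1+0=1, deg[4]=1+0=1, deg[5]=1+2=3, deg[6]=1+0=1, deg[7]=1+0=1, deg[8]=1+3=4, deg[9]=1+0=1, deg[10]=1+0=1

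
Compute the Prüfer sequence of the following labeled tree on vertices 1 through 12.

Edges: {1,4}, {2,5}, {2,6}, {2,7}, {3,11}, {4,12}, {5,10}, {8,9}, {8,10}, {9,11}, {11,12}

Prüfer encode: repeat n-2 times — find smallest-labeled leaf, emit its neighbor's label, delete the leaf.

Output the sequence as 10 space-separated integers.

Answer: 4 11 12 2 2 5 10 8 9 11

Derivation:
Step 1: leaves = {1,3,6,7}. Remove smallest leaf 1, emit neighbor 4.
Step 2: leaves = {3,4,6,7}. Remove smallest leaf 3, emit neighbor 11.
Step 3: leaves = {4,6,7}. Remove smallest leaf 4, emit neighbor 12.
Step 4: leaves = {6,7,12}. Remove smallest leaf 6, emit neighbor 2.
Step 5: leaves = {7,12}. Remove smallest leaf 7, emit neighbor 2.
Step 6: leaves = {2,12}. Remove smallest leaf 2, emit neighbor 5.
Step 7: leaves = {5,12}. Remove smallest leaf 5, emit neighbor 10.
Step 8: leaves = {10,12}. Remove smallest leaf 10, emit neighbor 8.
Step 9: leaves = {8,12}. Remove smallest leaf 8, emit neighbor 9.
Step 10: leaves = {9,12}. Remove smallest leaf 9, emit neighbor 11.
Done: 2 vertices remain (11, 12). Sequence = [4 11 12 2 2 5 10 8 9 11]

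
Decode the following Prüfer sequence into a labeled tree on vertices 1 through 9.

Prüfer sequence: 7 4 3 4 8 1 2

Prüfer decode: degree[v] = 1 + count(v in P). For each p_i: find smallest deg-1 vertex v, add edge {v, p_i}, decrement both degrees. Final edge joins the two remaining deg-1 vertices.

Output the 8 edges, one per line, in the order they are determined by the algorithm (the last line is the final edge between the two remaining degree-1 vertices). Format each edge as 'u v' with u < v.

Answer: 5 7
4 6
3 7
3 4
4 8
1 8
1 2
2 9

Derivation:
Initial degrees: {1:2, 2:2, 3:2, 4:3, 5:1, 6:1, 7:2, 8:2, 9:1}
Step 1: smallest deg-1 vertex = 5, p_1 = 7. Add edge {5,7}. Now deg[5]=0, deg[7]=1.
Step 2: smallest deg-1 vertex = 6, p_2 = 4. Add edge {4,6}. Now deg[6]=0, deg[4]=2.
Step 3: smallest deg-1 vertex = 7, p_3 = 3. Add edge {3,7}. Now deg[7]=0, deg[3]=1.
Step 4: smallest deg-1 vertex = 3, p_4 = 4. Add edge {3,4}. Now deg[3]=0, deg[4]=1.
Step 5: smallest deg-1 vertex = 4, p_5 = 8. Add edge {4,8}. Now deg[4]=0, deg[8]=1.
Step 6: smallest deg-1 vertex = 8, p_6 = 1. Add edge {1,8}. Now deg[8]=0, deg[1]=1.
Step 7: smallest deg-1 vertex = 1, p_7 = 2. Add edge {1,2}. Now deg[1]=0, deg[2]=1.
Final: two remaining deg-1 vertices are 2, 9. Add edge {2,9}.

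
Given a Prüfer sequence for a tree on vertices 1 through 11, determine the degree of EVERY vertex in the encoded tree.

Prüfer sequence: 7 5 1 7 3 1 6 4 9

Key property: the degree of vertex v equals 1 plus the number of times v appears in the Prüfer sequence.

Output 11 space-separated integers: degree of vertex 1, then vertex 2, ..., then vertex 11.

p_1 = 7: count[7] becomes 1
p_2 = 5: count[5] becomes 1
p_3 = 1: count[1] becomes 1
p_4 = 7: count[7] becomes 2
p_5 = 3: count[3] becomes 1
p_6 = 1: count[1] becomes 2
p_7 = 6: count[6] becomes 1
p_8 = 4: count[4] becomes 1
p_9 = 9: count[9] becomes 1
Degrees (1 + count): deg[1]=1+2=3, deg[2]=1+0=1, deg[3]=1+1=2, deg[4]=1+1=2, deg[5]=1+1=2, deg[6]=1+1=2, deg[7]=1+2=3, deg[8]=1+0=1, deg[9]=1+1=2, deg[10]=1+0=1, deg[11]=1+0=1

Answer: 3 1 2 2 2 2 3 1 2 1 1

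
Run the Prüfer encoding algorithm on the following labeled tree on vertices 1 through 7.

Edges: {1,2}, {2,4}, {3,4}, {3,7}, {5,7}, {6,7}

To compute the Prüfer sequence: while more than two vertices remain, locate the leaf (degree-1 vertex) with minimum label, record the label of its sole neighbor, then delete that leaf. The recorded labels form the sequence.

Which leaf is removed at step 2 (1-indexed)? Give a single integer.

Step 1: current leaves = {1,5,6}. Remove leaf 1 (neighbor: 2).
Step 2: current leaves = {2,5,6}. Remove leaf 2 (neighbor: 4).

Answer: 2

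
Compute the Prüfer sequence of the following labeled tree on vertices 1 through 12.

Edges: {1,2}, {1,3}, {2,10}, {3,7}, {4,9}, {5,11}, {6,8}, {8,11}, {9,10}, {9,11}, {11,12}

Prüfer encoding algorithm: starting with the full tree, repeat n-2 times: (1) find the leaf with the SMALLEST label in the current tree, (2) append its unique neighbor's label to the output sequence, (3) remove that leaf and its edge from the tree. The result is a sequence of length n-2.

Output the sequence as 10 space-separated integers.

Answer: 9 11 8 3 1 2 10 11 9 11

Derivation:
Step 1: leaves = {4,5,6,7,12}. Remove smallest leaf 4, emit neighbor 9.
Step 2: leaves = {5,6,7,12}. Remove smallest leaf 5, emit neighbor 11.
Step 3: leaves = {6,7,12}. Remove smallest leaf 6, emit neighbor 8.
Step 4: leaves = {7,8,12}. Remove smallest leaf 7, emit neighbor 3.
Step 5: leaves = {3,8,12}. Remove smallest leaf 3, emit neighbor 1.
Step 6: leaves = {1,8,12}. Remove smallest leaf 1, emit neighbor 2.
Step 7: leaves = {2,8,12}. Remove smallest leaf 2, emit neighbor 10.
Step 8: leaves = {8,10,12}. Remove smallest leaf 8, emit neighbor 11.
Step 9: leaves = {10,12}. Remove smallest leaf 10, emit neighbor 9.
Step 10: leaves = {9,12}. Remove smallest leaf 9, emit neighbor 11.
Done: 2 vertices remain (11, 12). Sequence = [9 11 8 3 1 2 10 11 9 11]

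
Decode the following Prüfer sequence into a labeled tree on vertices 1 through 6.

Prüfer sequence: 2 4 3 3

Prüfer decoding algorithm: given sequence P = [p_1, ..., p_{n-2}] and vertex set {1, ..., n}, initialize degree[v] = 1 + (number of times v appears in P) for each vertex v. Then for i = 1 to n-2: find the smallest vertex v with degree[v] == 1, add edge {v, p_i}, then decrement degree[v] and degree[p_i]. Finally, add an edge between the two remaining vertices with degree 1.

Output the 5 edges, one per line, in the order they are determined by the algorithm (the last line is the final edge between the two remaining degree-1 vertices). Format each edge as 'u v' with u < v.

Initial degrees: {1:1, 2:2, 3:3, 4:2, 5:1, 6:1}
Step 1: smallest deg-1 vertex = 1, p_1 = 2. Add edge {1,2}. Now deg[1]=0, deg[2]=1.
Step 2: smallest deg-1 vertex = 2, p_2 = 4. Add edge {2,4}. Now deg[2]=0, deg[4]=1.
Step 3: smallest deg-1 vertex = 4, p_3 = 3. Add edge {3,4}. Now deg[4]=0, deg[3]=2.
Step 4: smallest deg-1 vertex = 5, p_4 = 3. Add edge {3,5}. Now deg[5]=0, deg[3]=1.
Final: two remaining deg-1 vertices are 3, 6. Add edge {3,6}.

Answer: 1 2
2 4
3 4
3 5
3 6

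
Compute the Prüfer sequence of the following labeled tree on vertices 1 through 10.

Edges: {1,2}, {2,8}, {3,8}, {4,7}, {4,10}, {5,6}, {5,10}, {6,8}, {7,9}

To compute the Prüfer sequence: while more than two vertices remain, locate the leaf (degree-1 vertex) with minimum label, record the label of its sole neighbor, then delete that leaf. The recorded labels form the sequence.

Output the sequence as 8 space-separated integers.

Step 1: leaves = {1,3,9}. Remove smallest leaf 1, emit neighbor 2.
Step 2: leaves = {2,3,9}. Remove smallest leaf 2, emit neighbor 8.
Step 3: leaves = {3,9}. Remove smallest leaf 3, emit neighbor 8.
Step 4: leaves = {8,9}. Remove smallest leaf 8, emit neighbor 6.
Step 5: leaves = {6,9}. Remove smallest leaf 6, emit neighbor 5.
Step 6: leaves = {5,9}. Remove smallest leaf 5, emit neighbor 10.
Step 7: leaves = {9,10}. Remove smallest leaf 9, emit neighbor 7.
Step 8: leaves = {7,10}. Remove smallest leaf 7, emit neighbor 4.
Done: 2 vertices remain (4, 10). Sequence = [2 8 8 6 5 10 7 4]

Answer: 2 8 8 6 5 10 7 4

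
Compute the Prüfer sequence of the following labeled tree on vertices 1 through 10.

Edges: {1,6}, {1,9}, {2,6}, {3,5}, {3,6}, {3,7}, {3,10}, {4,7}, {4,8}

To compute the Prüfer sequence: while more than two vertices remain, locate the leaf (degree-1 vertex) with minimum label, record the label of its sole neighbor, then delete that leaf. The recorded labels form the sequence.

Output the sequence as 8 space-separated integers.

Step 1: leaves = {2,5,8,9,10}. Remove smallest leaf 2, emit neighbor 6.
Step 2: leaves = {5,8,9,10}. Remove smallest leaf 5, emit neighbor 3.
Step 3: leaves = {8,9,10}. Remove smallest leaf 8, emit neighbor 4.
Step 4: leaves = {4,9,10}. Remove smallest leaf 4, emit neighbor 7.
Step 5: leaves = {7,9,10}. Remove smallest leaf 7, emit neighbor 3.
Step 6: leaves = {9,10}. Remove smallest leaf 9, emit neighbor 1.
Step 7: leaves = {1,10}. Remove smallest leaf 1, emit neighbor 6.
Step 8: leaves = {6,10}. Remove smallest leaf 6, emit neighbor 3.
Done: 2 vertices remain (3, 10). Sequence = [6 3 4 7 3 1 6 3]

Answer: 6 3 4 7 3 1 6 3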